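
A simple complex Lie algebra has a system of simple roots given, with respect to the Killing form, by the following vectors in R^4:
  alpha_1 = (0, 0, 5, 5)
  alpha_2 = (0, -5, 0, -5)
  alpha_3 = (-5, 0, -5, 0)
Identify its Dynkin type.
A3

Compute the Cartan integers a_ij = 2(alpha_i, alpha_j)/(alpha_j, alpha_j); the resulting 3x3 Cartan matrix is
[[2, -1, -1], [-1, 2, 0], [-1, 0, 2]].
All simple roots have the same length, so the diagram is simply laced. The associated Dynkin diagram is a chain of 3 nodes with single edges (A_3), so the type is A_3 (the algebra sl(4)).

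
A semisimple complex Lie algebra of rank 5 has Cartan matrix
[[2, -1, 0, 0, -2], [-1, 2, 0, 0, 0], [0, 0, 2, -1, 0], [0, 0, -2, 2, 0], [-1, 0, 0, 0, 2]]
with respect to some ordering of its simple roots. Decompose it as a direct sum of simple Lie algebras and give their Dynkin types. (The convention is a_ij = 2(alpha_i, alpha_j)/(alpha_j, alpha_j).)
B2 + B3

The diagram associated to this matrix has two connected components: the simple roots {alpha_3, alpha_4} form a chain of 2 nodes with a double edge at one end; the terminal node there is the unique short simple root (B_2), and {alpha_1, alpha_2, alpha_5} form a chain of 3 nodes with a double edge at one end; the terminal node there is the unique short simple root (B_3). A semisimple Lie algebra decomposes uniquely as the direct sum of simple ideals, one per connected component of its Dynkin diagram, so g ≅ B_2 ⊕ B_3 (dimension 10 + 21 = 31).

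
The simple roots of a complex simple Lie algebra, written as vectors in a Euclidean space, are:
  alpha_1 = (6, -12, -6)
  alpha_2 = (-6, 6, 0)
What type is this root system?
G2

Compute the Cartan integers a_ij = 2(alpha_i, alpha_j)/(alpha_j, alpha_j); the resulting 2x2 Cartan matrix is
[[2, -3], [-1, 2]].
The roots have two lengths (squared-length ratio 3:1); the short ones are alpha_{2}. The associated Dynkin diagram is two nodes joined by a triple edge (G_2), so the type is G_2.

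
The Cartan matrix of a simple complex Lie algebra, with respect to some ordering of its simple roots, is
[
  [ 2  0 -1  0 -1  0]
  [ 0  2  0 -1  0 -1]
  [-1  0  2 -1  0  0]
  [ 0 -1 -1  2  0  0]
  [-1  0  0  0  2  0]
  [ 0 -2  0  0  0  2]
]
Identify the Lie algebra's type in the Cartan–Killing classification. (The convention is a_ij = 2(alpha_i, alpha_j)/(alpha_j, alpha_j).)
type C_6

The matrix has rank 6 with 2's on the diagonal. Reading the off-diagonal entries as Dynkin edges (a single edge where a_ij = a_ji = -1; a double or triple edge where a_ij * a_ji = 2 or 3), the diagram is a chain of 6 nodes with a double edge at one end; the terminal node there is the unique long simple root (C_6). One simple-root ordering that puts it in standard form is (alpha_5, alpha_1, alpha_3, alpha_4, alpha_2, alpha_6). So the algebra is type C_6, i.e. sp(12).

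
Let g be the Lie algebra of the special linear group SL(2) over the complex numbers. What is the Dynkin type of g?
A1

This is sl(2), which has dimension 2^2 - 1 = 3 and rank 2 - 1 = 1 (a Cartan subalgebra is the diagonal traceless matrices). In the classification of classical Lie algebras, the special linear algebra sl(n+1) has type A_n; here n = 1, so the Dynkin diagram is a chain of 1 nodes with single edges (A_1). Hence the type is A_1.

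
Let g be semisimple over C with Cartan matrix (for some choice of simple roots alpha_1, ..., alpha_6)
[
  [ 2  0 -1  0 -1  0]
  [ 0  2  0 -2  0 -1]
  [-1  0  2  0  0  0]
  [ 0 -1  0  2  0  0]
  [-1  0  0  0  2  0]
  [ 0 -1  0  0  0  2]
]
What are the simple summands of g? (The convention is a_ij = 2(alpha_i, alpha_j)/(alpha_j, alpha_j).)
A_3 (sl(4)) ⊕ B_3 (so(7))

The diagram associated to this matrix has two connected components: the simple roots {alpha_1, alpha_3, alpha_5} form a chain of 3 nodes with single edges (A_3), and {alpha_2, alpha_4, alpha_6} form a chain of 3 nodes with a double edge at one end; the terminal node there is the unique short simple root (B_3). A semisimple Lie algebra decomposes uniquely as the direct sum of simple ideals, one per connected component of its Dynkin diagram, so g ≅ A_3 ⊕ B_3 (dimension 15 + 21 = 36).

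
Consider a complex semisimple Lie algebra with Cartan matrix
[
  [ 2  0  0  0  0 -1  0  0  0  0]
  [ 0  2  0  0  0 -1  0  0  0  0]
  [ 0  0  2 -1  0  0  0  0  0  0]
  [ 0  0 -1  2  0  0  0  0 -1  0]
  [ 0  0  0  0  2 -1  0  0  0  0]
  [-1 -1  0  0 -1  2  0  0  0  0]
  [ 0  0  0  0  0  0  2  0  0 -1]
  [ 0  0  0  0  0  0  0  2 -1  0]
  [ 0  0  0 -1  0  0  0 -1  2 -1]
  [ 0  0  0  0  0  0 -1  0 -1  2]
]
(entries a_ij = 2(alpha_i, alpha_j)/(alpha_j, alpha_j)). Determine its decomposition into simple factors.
The diagram associated to this matrix has two connected components: the simple roots {alpha_1, alpha_2, alpha_5, alpha_6} form a chain of 2 nodes with a fork of two nodes at one end (D_4), and {alpha_3, alpha_4, alpha_7, alpha_8, alpha_9, alpha_10} form a chain of 5 nodes with one extra node attached to the third node from one end (E_6). A semisimple Lie algebra decomposes uniquely as the direct sum of simple ideals, one per connected component of its Dynkin diagram, so g ≅ D_4 ⊕ E_6 (dimension 28 + 78 = 106).

D_4 (so(8)) ⊕ E_6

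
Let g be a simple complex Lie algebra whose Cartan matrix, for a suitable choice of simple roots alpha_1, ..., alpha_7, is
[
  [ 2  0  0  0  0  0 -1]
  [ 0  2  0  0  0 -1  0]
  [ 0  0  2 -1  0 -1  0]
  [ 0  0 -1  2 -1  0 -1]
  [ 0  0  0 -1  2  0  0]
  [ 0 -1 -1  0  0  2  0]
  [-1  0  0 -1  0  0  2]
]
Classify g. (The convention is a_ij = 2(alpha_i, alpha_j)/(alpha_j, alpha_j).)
The matrix has rank 7 with 2's on the diagonal. Reading the off-diagonal entries as Dynkin edges (a single edge where a_ij = a_ji = -1; a double or triple edge where a_ij * a_ji = 2 or 3), the diagram is a chain of 6 nodes with one extra node attached to the third node from one end (E_7). One simple-root ordering that puts it in standard form is (alpha_1, alpha_5, alpha_7, alpha_4, alpha_3, alpha_6, alpha_2). So the algebra is type E_7.

type E_7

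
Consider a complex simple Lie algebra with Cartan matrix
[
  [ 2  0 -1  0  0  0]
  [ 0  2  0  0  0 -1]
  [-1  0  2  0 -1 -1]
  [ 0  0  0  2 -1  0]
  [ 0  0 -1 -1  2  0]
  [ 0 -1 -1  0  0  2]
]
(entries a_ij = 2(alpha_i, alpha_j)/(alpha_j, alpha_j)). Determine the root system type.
type E_6

The matrix has rank 6 with 2's on the diagonal. Reading the off-diagonal entries as Dynkin edges (a single edge where a_ij = a_ji = -1; a double or triple edge where a_ij * a_ji = 2 or 3), the diagram is a chain of 5 nodes with one extra node attached to the third node from one end (E_6). One simple-root ordering that puts it in standard form is (alpha_4, alpha_1, alpha_5, alpha_3, alpha_6, alpha_2). So the algebra is type E_6.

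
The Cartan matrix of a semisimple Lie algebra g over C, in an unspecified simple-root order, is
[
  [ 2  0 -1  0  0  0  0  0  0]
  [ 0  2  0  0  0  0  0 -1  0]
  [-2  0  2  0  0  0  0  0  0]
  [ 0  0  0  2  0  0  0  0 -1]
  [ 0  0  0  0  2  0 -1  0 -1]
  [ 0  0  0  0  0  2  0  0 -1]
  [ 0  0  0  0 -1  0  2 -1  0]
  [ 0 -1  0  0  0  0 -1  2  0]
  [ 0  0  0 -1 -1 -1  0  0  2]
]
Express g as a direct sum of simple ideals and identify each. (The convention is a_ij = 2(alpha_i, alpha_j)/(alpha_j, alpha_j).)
type B_2 ⊕ type D_7

The diagram associated to this matrix has two connected components: the simple roots {alpha_1, alpha_3} form a chain of 2 nodes with a double edge at one end; the terminal node there is the unique short simple root (B_2), and {alpha_2, alpha_4, alpha_5, alpha_6, alpha_7, alpha_8, alpha_9} form a chain of 5 nodes with a fork of two nodes at one end (D_7). A semisimple Lie algebra decomposes uniquely as the direct sum of simple ideals, one per connected component of its Dynkin diagram, so g ≅ B_2 ⊕ D_7 (dimension 10 + 91 = 101).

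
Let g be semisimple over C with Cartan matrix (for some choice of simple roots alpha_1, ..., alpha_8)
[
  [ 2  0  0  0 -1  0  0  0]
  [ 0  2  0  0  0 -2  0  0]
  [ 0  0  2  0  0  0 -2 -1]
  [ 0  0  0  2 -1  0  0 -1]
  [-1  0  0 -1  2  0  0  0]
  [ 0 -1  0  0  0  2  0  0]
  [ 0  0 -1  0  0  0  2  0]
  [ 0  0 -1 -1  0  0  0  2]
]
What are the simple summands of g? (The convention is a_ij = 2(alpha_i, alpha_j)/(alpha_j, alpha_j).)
type B_2 + type B_6

The diagram associated to this matrix has two connected components: the simple roots {alpha_2, alpha_6} form a chain of 2 nodes with a double edge at one end; the terminal node there is the unique short simple root (B_2), and {alpha_1, alpha_3, alpha_4, alpha_5, alpha_7, alpha_8} form a chain of 6 nodes with a double edge at one end; the terminal node there is the unique short simple root (B_6). A semisimple Lie algebra decomposes uniquely as the direct sum of simple ideals, one per connected component of its Dynkin diagram, so g ≅ B_2 ⊕ B_6 (dimension 10 + 78 = 88).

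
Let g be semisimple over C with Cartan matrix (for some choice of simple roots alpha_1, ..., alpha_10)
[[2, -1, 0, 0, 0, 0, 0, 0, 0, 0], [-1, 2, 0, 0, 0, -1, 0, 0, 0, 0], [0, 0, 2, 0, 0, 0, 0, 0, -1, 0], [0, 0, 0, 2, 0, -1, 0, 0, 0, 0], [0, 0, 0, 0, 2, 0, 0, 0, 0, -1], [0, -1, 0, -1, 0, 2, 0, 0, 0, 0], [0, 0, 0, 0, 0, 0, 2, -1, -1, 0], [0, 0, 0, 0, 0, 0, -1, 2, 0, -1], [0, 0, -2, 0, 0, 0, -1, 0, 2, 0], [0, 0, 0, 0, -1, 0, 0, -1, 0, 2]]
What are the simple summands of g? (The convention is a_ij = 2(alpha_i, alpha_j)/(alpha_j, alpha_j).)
The diagram associated to this matrix has two connected components: the simple roots {alpha_1, alpha_2, alpha_4, alpha_6} form a chain of 4 nodes with single edges (A_4), and {alpha_3, alpha_5, alpha_7, alpha_8, alpha_9, alpha_10} form a chain of 6 nodes with a double edge at one end; the terminal node there is the unique short simple root (B_6). A semisimple Lie algebra decomposes uniquely as the direct sum of simple ideals, one per connected component of its Dynkin diagram, so g ≅ A_4 ⊕ B_6 (dimension 24 + 78 = 102).

A_4 ⊕ B_6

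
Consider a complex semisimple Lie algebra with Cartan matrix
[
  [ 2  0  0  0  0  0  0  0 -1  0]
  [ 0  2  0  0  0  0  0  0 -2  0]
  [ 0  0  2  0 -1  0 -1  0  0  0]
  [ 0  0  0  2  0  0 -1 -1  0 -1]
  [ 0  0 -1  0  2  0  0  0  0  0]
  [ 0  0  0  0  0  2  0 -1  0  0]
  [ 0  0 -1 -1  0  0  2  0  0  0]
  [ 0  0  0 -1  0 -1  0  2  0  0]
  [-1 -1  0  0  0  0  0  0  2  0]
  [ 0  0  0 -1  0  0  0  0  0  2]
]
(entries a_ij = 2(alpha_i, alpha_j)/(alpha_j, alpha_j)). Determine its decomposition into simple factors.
type C_3 ⊕ type E_7

The diagram associated to this matrix has two connected components: the simple roots {alpha_1, alpha_2, alpha_9} form a chain of 3 nodes with a double edge at one end; the terminal node there is the unique long simple root (C_3), and {alpha_3, alpha_4, alpha_5, alpha_6, alpha_7, alpha_8, alpha_10} form a chain of 6 nodes with one extra node attached to the third node from one end (E_7). A semisimple Lie algebra decomposes uniquely as the direct sum of simple ideals, one per connected component of its Dynkin diagram, so g ≅ C_3 ⊕ E_7 (dimension 21 + 133 = 154).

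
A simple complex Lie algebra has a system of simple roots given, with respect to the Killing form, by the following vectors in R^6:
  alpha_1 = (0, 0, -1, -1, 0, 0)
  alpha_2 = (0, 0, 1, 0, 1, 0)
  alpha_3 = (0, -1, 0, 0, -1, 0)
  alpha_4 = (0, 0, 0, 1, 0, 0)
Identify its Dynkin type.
B_4

Compute the Cartan integers a_ij = 2(alpha_i, alpha_j)/(alpha_j, alpha_j); the resulting 4x4 Cartan matrix is
[[2, -1, 0, -2], [-1, 2, -1, 0], [0, -1, 2, 0], [-1, 0, 0, 2]].
The roots have two lengths (squared-length ratio 2:1); the short ones are alpha_{4}. The associated Dynkin diagram is a chain of 4 nodes with a double edge at one end; the terminal node there is the unique short simple root (B_4), so the type is B_4 (the algebra so(9)).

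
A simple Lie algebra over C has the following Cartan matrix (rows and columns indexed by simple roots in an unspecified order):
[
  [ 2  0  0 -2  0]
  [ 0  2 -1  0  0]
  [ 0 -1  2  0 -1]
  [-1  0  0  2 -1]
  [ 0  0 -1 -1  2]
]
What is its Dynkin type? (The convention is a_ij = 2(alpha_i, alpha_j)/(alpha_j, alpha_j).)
The matrix has rank 5 with 2's on the diagonal. Reading the off-diagonal entries as Dynkin edges (a single edge where a_ij = a_ji = -1; a double or triple edge where a_ij * a_ji = 2 or 3), the diagram is a chain of 5 nodes with a double edge at one end; the terminal node there is the unique long simple root (C_5). One simple-root ordering that puts it in standard form is (alpha_2, alpha_3, alpha_5, alpha_4, alpha_1). So the algebra is type C_5, i.e. sp(10).

type C_5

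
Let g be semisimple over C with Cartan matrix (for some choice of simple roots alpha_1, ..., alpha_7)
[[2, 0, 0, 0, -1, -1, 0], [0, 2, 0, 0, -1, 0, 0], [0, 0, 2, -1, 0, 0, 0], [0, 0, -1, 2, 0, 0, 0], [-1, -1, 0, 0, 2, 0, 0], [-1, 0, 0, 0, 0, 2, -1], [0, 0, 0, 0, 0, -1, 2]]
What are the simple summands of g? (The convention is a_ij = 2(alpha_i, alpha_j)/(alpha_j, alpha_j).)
The diagram associated to this matrix has two connected components: the simple roots {alpha_3, alpha_4} form a chain of 2 nodes with single edges (A_2), and {alpha_1, alpha_2, alpha_5, alpha_6, alpha_7} form a chain of 5 nodes with single edges (A_5). A semisimple Lie algebra decomposes uniquely as the direct sum of simple ideals, one per connected component of its Dynkin diagram, so g ≅ A_2 ⊕ A_5 (dimension 8 + 35 = 43).

A_2 (sl(3)) ⊕ A_5 (sl(6))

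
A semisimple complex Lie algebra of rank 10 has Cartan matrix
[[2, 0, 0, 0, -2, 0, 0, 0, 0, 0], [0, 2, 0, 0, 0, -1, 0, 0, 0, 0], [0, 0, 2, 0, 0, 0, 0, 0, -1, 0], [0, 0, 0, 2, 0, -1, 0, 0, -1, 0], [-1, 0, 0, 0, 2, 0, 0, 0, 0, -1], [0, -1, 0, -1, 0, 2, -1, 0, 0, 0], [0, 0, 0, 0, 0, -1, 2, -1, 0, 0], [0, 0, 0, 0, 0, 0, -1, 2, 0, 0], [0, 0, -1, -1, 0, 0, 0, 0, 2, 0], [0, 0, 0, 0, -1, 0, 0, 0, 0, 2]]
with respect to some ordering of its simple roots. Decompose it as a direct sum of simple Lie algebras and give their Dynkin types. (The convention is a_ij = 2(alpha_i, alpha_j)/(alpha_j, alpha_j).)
The diagram associated to this matrix has two connected components: the simple roots {alpha_1, alpha_5, alpha_10} form a chain of 3 nodes with a double edge at one end; the terminal node there is the unique long simple root (C_3), and {alpha_2, alpha_3, alpha_4, alpha_6, alpha_7, alpha_8, alpha_9} form a chain of 6 nodes with one extra node attached to the third node from one end (E_7). A semisimple Lie algebra decomposes uniquely as the direct sum of simple ideals, one per connected component of its Dynkin diagram, so g ≅ C_3 ⊕ E_7 (dimension 21 + 133 = 154).

C3 + E7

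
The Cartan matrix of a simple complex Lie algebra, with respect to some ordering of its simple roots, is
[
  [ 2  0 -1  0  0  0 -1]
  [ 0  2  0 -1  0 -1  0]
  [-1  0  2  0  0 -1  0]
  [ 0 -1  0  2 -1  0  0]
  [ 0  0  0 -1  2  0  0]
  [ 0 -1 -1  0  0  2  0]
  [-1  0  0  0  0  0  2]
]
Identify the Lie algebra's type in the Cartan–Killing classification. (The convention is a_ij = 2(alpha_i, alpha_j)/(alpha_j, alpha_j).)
A7

The matrix has rank 7 with 2's on the diagonal. Reading the off-diagonal entries as Dynkin edges (a single edge where a_ij = a_ji = -1; a double or triple edge where a_ij * a_ji = 2 or 3), the diagram is a chain of 7 nodes with single edges (A_7). One simple-root ordering that puts it in standard form is (alpha_7, alpha_1, alpha_3, alpha_6, alpha_2, alpha_4, alpha_5). So the algebra is type A_7, i.e. sl(8).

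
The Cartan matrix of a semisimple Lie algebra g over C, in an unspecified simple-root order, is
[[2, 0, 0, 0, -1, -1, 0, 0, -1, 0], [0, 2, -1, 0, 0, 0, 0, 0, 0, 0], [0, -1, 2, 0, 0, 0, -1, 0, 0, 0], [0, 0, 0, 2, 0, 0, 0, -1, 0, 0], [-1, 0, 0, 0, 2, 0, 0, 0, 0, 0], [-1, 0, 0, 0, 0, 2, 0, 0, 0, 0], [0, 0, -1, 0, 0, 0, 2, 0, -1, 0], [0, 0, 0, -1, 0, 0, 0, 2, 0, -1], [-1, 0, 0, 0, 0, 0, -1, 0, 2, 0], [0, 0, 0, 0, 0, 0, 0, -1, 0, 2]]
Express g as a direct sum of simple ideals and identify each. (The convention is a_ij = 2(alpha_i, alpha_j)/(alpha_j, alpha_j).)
A_3 + D_7

The diagram associated to this matrix has two connected components: the simple roots {alpha_4, alpha_8, alpha_10} form a chain of 3 nodes with single edges (A_3), and {alpha_1, alpha_2, alpha_3, alpha_5, alpha_6, alpha_7, alpha_9} form a chain of 5 nodes with a fork of two nodes at one end (D_7). A semisimple Lie algebra decomposes uniquely as the direct sum of simple ideals, one per connected component of its Dynkin diagram, so g ≅ A_3 ⊕ D_7 (dimension 15 + 91 = 106).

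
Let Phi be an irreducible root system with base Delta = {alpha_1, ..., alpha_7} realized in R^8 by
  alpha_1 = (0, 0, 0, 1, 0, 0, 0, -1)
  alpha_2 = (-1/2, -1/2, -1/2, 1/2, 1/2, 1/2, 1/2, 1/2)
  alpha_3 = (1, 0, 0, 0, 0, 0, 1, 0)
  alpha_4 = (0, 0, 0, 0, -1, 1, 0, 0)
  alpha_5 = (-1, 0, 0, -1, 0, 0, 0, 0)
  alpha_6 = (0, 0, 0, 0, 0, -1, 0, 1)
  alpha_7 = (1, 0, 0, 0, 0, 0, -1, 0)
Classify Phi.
type E_7

Compute the Cartan integers a_ij = 2(alpha_i, alpha_j)/(alpha_j, alpha_j); the resulting 7x7 Cartan matrix is
[[2, 0, 0, 0, -1, -1, 0], [0, 2, 0, 0, 0, 0, -1], [0, 0, 2, 0, -1, 0, 0], [0, 0, 0, 2, 0, -1, 0], [-1, 0, -1, 0, 2, 0, -1], [-1, 0, 0, -1, 0, 2, 0], [0, -1, 0, 0, -1, 0, 2]].
All simple roots have the same length, so the diagram is simply laced. The associated Dynkin diagram is a chain of 6 nodes with one extra node attached to the third node from one end (E_7), so the type is E_7.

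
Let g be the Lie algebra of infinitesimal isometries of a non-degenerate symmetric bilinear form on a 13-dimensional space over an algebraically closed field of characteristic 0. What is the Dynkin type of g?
This is so(13) with 13 odd, which has dimension 13(13-1)/2 = 78 and rank (13-1)/2 = 6. In the classification of classical Lie algebras, the orthogonal algebra so(2n+1) in an odd number of variables has type B_n; here n = 6, so the Dynkin diagram is a chain of 6 nodes with a double edge at one end; the terminal node there is the unique short simple root (B_6). Hence the type is B_6.

type B_6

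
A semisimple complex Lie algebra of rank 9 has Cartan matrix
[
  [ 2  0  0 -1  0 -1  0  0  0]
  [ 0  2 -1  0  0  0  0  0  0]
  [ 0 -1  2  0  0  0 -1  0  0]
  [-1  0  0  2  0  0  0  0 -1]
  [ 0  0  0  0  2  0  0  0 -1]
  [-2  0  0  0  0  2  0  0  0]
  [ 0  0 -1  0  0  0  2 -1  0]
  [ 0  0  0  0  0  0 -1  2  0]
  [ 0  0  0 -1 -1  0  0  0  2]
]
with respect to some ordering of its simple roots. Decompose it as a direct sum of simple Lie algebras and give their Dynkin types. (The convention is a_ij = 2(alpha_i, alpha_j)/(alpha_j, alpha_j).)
A_4 (sl(5)) ⊕ C_5 (sp(10))

The diagram associated to this matrix has two connected components: the simple roots {alpha_2, alpha_3, alpha_7, alpha_8} form a chain of 4 nodes with single edges (A_4), and {alpha_1, alpha_4, alpha_5, alpha_6, alpha_9} form a chain of 5 nodes with a double edge at one end; the terminal node there is the unique long simple root (C_5). A semisimple Lie algebra decomposes uniquely as the direct sum of simple ideals, one per connected component of its Dynkin diagram, so g ≅ A_4 ⊕ C_5 (dimension 24 + 55 = 79).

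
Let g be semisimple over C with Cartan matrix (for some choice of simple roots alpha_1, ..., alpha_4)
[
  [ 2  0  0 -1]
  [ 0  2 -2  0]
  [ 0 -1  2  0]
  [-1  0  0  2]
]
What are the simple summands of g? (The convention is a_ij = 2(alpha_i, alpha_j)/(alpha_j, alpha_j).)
A_2 ⊕ B_2

The diagram associated to this matrix has two connected components: the simple roots {alpha_1, alpha_4} form a chain of 2 nodes with single edges (A_2), and {alpha_2, alpha_3} form a chain of 2 nodes with a double edge at one end; the terminal node there is the unique short simple root (B_2). A semisimple Lie algebra decomposes uniquely as the direct sum of simple ideals, one per connected component of its Dynkin diagram, so g ≅ A_2 ⊕ B_2 (dimension 8 + 10 = 18).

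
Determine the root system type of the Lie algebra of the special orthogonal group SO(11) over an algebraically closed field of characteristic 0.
B5

This is so(11) with 11 odd, which has dimension 11(11-1)/2 = 55 and rank (11-1)/2 = 5. In the classification of classical Lie algebras, the orthogonal algebra so(2n+1) in an odd number of variables has type B_n; here n = 5, so the Dynkin diagram is a chain of 5 nodes with a double edge at one end; the terminal node there is the unique short simple root (B_5). Hence the type is B_5.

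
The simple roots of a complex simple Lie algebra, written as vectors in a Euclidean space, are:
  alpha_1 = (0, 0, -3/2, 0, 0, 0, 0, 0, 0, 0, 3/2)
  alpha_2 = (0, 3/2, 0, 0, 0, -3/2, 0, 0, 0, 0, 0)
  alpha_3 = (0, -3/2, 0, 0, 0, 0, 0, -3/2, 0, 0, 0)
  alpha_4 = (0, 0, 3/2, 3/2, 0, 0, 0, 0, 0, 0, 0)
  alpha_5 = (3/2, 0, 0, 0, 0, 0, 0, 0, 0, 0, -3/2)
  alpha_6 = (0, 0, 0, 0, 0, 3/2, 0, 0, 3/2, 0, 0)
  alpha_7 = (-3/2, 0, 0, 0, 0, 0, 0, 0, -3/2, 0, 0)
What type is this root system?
Compute the Cartan integers a_ij = 2(alpha_i, alpha_j)/(alpha_j, alpha_j); the resulting 7x7 Cartan matrix is
[[2, 0, 0, -1, -1, 0, 0], [0, 2, -1, 0, 0, -1, 0], [0, -1, 2, 0, 0, 0, 0], [-1, 0, 0, 2, 0, 0, 0], [-1, 0, 0, 0, 2, 0, -1], [0, -1, 0, 0, 0, 2, -1], [0, 0, 0, 0, -1, -1, 2]].
All simple roots have the same length, so the diagram is simply laced. The associated Dynkin diagram is a chain of 7 nodes with single edges (A_7), so the type is A_7 (the algebra sl(8)).

type A_7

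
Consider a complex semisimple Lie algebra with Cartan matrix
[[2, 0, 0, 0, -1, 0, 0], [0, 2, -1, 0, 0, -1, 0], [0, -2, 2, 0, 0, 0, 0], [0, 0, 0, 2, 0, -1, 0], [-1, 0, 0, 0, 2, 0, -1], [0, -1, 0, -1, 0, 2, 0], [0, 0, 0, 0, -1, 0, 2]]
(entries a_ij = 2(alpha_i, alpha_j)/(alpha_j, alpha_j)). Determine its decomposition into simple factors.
type A_3 + type C_4

The diagram associated to this matrix has two connected components: the simple roots {alpha_1, alpha_5, alpha_7} form a chain of 3 nodes with single edges (A_3), and {alpha_2, alpha_3, alpha_4, alpha_6} form a chain of 4 nodes with a double edge at one end; the terminal node there is the unique long simple root (C_4). A semisimple Lie algebra decomposes uniquely as the direct sum of simple ideals, one per connected component of its Dynkin diagram, so g ≅ A_3 ⊕ C_4 (dimension 15 + 36 = 51).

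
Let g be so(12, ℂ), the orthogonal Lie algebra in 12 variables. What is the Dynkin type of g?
This is so(12) with 12 even, which has dimension 12(12-1)/2 = 66 and rank 12/2 = 6. In the classification of classical Lie algebras, the orthogonal algebra so(2n) in an even number of variables has type D_n; here n = 6, so the Dynkin diagram is a chain of 4 nodes with a fork of two nodes at one end (D_6). Hence the type is D_6.

D_6 (so(12))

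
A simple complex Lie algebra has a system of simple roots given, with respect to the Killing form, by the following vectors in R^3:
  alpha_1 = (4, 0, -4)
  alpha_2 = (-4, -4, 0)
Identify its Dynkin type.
A2

Compute the Cartan integers a_ij = 2(alpha_i, alpha_j)/(alpha_j, alpha_j); the resulting 2x2 Cartan matrix is
[[2, -1], [-1, 2]].
All simple roots have the same length, so the diagram is simply laced. The associated Dynkin diagram is a chain of 2 nodes with single edges (A_2), so the type is A_2 (the algebra sl(3)).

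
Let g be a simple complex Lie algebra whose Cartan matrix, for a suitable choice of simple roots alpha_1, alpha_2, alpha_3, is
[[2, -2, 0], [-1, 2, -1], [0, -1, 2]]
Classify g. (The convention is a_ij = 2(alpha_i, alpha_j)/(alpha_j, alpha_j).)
C_3

The matrix has rank 3 with 2's on the diagonal. Reading the off-diagonal entries as Dynkin edges (a single edge where a_ij = a_ji = -1; a double or triple edge where a_ij * a_ji = 2 or 3), the diagram is a chain of 3 nodes with a double edge at one end; the terminal node there is the unique long simple root (C_3). One simple-root ordering that puts it in standard form is (alpha_3, alpha_2, alpha_1). So the algebra is type C_3, i.e. sp(6).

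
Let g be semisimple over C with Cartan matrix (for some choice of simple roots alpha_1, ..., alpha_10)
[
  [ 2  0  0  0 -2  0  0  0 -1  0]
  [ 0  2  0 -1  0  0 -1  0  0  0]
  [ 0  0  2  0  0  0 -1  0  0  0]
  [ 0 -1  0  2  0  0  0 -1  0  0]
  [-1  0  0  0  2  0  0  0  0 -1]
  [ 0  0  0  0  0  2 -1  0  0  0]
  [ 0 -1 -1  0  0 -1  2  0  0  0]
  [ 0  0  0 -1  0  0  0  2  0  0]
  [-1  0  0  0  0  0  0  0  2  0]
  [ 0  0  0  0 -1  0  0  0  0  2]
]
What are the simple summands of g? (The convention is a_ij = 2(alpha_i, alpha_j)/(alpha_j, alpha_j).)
The diagram associated to this matrix has two connected components: the simple roots {alpha_2, alpha_3, alpha_4, alpha_6, alpha_7, alpha_8} form a chain of 4 nodes with a fork of two nodes at one end (D_6), and {alpha_1, alpha_5, alpha_9, alpha_10} form a chain of 4 nodes with a double edge between the middle two (F_4). A semisimple Lie algebra decomposes uniquely as the direct sum of simple ideals, one per connected component of its Dynkin diagram, so g ≅ D_6 ⊕ F_4 (dimension 66 + 52 = 118).

type D_6 ⊕ type F_4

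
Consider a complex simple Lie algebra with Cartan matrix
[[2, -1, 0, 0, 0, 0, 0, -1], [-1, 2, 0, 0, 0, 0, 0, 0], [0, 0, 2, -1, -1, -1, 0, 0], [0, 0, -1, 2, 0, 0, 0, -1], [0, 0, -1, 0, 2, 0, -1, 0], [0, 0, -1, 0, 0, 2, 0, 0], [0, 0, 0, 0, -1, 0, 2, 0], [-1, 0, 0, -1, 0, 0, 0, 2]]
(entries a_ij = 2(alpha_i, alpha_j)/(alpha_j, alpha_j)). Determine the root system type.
type E_8

The matrix has rank 8 with 2's on the diagonal. Reading the off-diagonal entries as Dynkin edges (a single edge where a_ij = a_ji = -1; a double or triple edge where a_ij * a_ji = 2 or 3), the diagram is a chain of 7 nodes with one extra node attached to the third node from one end (E_8). One simple-root ordering that puts it in standard form is (alpha_7, alpha_6, alpha_5, alpha_3, alpha_4, alpha_8, alpha_1, alpha_2). So the algebra is type E_8.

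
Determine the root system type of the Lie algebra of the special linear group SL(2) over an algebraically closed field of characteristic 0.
This is sl(2), which has dimension 2^2 - 1 = 3 and rank 2 - 1 = 1 (a Cartan subalgebra is the diagonal traceless matrices). In the classification of classical Lie algebras, the special linear algebra sl(n+1) has type A_n; here n = 1, so the Dynkin diagram is a chain of 1 nodes with single edges (A_1). Hence the type is A_1.

type A_1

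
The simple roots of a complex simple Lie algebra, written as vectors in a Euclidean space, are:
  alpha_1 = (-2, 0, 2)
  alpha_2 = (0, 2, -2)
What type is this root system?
A_2 (sl(3))

Compute the Cartan integers a_ij = 2(alpha_i, alpha_j)/(alpha_j, alpha_j); the resulting 2x2 Cartan matrix is
[[2, -1], [-1, 2]].
All simple roots have the same length, so the diagram is simply laced. The associated Dynkin diagram is a chain of 2 nodes with single edges (A_2), so the type is A_2 (the algebra sl(3)).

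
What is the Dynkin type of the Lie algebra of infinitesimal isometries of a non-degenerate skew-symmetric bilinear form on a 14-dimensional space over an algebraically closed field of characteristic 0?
C7

This is sp(14), which has dimension 14(14+1)/2 = 105 and rank 14/2 = 7. In the classification of classical Lie algebras, the symplectic algebra sp(2n) has type C_n; here n = 7, so the Dynkin diagram is a chain of 7 nodes with a double edge at one end; the terminal node there is the unique long simple root (C_7). Hence the type is C_7.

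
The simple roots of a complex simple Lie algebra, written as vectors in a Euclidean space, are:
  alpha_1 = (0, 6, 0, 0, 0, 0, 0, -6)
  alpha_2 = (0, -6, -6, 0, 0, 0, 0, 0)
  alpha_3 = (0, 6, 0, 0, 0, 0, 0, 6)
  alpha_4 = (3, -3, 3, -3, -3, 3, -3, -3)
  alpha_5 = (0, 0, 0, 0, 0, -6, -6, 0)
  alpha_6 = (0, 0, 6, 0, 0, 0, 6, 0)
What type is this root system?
E6

Compute the Cartan integers a_ij = 2(alpha_i, alpha_j)/(alpha_j, alpha_j); the resulting 6x6 Cartan matrix is
[[2, -1, 0, 0, 0, 0], [-1, 2, -1, 0, 0, -1], [0, -1, 2, -1, 0, 0], [0, 0, -1, 2, 0, 0], [0, 0, 0, 0, 2, -1], [0, -1, 0, 0, -1, 2]].
All simple roots have the same length, so the diagram is simply laced. The associated Dynkin diagram is a chain of 5 nodes with one extra node attached to the third node from one end (E_6), so the type is E_6.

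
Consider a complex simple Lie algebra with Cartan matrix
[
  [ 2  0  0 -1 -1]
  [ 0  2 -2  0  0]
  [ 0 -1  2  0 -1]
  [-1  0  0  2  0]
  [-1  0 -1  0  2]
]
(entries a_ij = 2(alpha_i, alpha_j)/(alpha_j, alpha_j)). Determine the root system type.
The matrix has rank 5 with 2's on the diagonal. Reading the off-diagonal entries as Dynkin edges (a single edge where a_ij = a_ji = -1; a double or triple edge where a_ij * a_ji = 2 or 3), the diagram is a chain of 5 nodes with a double edge at one end; the terminal node there is the unique long simple root (C_5). One simple-root ordering that puts it in standard form is (alpha_4, alpha_1, alpha_5, alpha_3, alpha_2). So the algebra is type C_5, i.e. sp(10).

C5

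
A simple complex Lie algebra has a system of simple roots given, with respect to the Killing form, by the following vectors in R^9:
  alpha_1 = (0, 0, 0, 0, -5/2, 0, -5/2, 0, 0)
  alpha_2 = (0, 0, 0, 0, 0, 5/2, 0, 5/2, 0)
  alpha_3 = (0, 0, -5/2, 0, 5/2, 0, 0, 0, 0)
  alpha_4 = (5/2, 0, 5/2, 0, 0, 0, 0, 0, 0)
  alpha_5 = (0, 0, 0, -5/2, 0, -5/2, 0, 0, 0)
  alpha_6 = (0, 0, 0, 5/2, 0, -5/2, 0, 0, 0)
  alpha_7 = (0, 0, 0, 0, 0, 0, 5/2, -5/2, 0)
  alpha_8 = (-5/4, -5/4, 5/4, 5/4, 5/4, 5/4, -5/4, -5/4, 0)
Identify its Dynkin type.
E_8

Compute the Cartan integers a_ij = 2(alpha_i, alpha_j)/(alpha_j, alpha_j); the resulting 8x8 Cartan matrix is
[[2, 0, -1, 0, 0, 0, -1, 0], [0, 2, 0, 0, -1, -1, -1, 0], [-1, 0, 2, -1, 0, 0, 0, 0], [0, 0, -1, 2, 0, 0, 0, 0], [0, -1, 0, 0, 2, 0, 0, -1], [0, -1, 0, 0, 0, 2, 0, 0], [-1, -1, 0, 0, 0, 0, 2, 0], [0, 0, 0, 0, -1, 0, 0, 2]].
All simple roots have the same length, so the diagram is simply laced. The associated Dynkin diagram is a chain of 7 nodes with one extra node attached to the third node from one end (E_8), so the type is E_8.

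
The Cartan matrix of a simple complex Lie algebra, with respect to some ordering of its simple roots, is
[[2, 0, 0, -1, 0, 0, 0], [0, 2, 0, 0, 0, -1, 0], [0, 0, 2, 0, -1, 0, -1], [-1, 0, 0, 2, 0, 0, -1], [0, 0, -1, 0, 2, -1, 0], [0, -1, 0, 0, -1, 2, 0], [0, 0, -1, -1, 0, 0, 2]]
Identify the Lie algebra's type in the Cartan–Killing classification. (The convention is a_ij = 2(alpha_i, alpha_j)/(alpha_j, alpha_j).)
The matrix has rank 7 with 2's on the diagonal. Reading the off-diagonal entries as Dynkin edges (a single edge where a_ij = a_ji = -1; a double or triple edge where a_ij * a_ji = 2 or 3), the diagram is a chain of 7 nodes with single edges (A_7). One simple-root ordering that puts it in standard form is (alpha_2, alpha_6, alpha_5, alpha_3, alpha_7, alpha_4, alpha_1). So the algebra is type A_7, i.e. sl(8).

A_7 (sl(8))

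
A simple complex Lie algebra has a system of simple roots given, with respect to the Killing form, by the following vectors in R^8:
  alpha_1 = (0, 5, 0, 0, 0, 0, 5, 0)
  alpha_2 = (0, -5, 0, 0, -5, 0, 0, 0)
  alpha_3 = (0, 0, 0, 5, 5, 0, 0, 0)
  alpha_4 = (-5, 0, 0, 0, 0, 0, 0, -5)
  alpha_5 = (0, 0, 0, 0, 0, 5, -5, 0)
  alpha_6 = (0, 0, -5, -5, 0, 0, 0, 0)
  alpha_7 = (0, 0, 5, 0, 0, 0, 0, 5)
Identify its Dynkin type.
A_7

Compute the Cartan integers a_ij = 2(alpha_i, alpha_j)/(alpha_j, alpha_j); the resulting 7x7 Cartan matrix is
[[2, -1, 0, 0, -1, 0, 0], [-1, 2, -1, 0, 0, 0, 0], [0, -1, 2, 0, 0, -1, 0], [0, 0, 0, 2, 0, 0, -1], [-1, 0, 0, 0, 2, 0, 0], [0, 0, -1, 0, 0, 2, -1], [0, 0, 0, -1, 0, -1, 2]].
All simple roots have the same length, so the diagram is simply laced. The associated Dynkin diagram is a chain of 7 nodes with single edges (A_7), so the type is A_7 (the algebra sl(8)).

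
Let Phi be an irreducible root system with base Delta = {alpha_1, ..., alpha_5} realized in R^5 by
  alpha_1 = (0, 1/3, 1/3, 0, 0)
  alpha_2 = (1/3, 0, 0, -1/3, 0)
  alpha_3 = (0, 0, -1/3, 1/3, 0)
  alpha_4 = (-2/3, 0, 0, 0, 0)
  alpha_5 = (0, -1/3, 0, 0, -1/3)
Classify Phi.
Compute the Cartan integers a_ij = 2(alpha_i, alpha_j)/(alpha_j, alpha_j); the resulting 5x5 Cartan matrix is
[[2, 0, -1, 0, -1], [0, 2, -1, -1, 0], [-1, -1, 2, 0, 0], [0, -2, 0, 2, 0], [-1, 0, 0, 0, 2]].
The roots have two lengths (squared-length ratio 2:1); the short ones are alpha_{1,2,3,5}. The associated Dynkin diagram is a chain of 5 nodes with a double edge at one end; the terminal node there is the unique long simple root (C_5), so the type is C_5 (the algebra sp(10)).

C_5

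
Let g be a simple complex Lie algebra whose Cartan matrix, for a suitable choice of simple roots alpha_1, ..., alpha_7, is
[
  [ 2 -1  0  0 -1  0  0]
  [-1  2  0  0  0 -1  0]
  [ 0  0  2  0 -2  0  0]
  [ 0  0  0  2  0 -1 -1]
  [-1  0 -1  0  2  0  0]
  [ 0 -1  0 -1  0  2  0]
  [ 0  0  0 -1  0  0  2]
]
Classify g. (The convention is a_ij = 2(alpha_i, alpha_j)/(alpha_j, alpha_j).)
The matrix has rank 7 with 2's on the diagonal. Reading the off-diagonal entries as Dynkin edges (a single edge where a_ij = a_ji = -1; a double or triple edge where a_ij * a_ji = 2 or 3), the diagram is a chain of 7 nodes with a double edge at one end; the terminal node there is the unique long simple root (C_7). One simple-root ordering that puts it in standard form is (alpha_7, alpha_4, alpha_6, alpha_2, alpha_1, alpha_5, alpha_3). So the algebra is type C_7, i.e. sp(14).

C_7 (sp(14))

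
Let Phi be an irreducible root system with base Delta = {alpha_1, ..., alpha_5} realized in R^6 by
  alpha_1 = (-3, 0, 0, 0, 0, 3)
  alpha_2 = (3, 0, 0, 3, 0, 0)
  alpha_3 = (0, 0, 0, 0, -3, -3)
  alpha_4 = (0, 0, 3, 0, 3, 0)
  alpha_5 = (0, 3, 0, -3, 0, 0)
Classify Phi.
Compute the Cartan integers a_ij = 2(alpha_i, alpha_j)/(alpha_j, alpha_j); the resulting 5x5 Cartan matrix is
[[2, -1, -1, 0, 0], [-1, 2, 0, 0, -1], [-1, 0, 2, -1, 0], [0, 0, -1, 2, 0], [0, -1, 0, 0, 2]].
All simple roots have the same length, so the diagram is simply laced. The associated Dynkin diagram is a chain of 5 nodes with single edges (A_5), so the type is A_5 (the algebra sl(6)).

A_5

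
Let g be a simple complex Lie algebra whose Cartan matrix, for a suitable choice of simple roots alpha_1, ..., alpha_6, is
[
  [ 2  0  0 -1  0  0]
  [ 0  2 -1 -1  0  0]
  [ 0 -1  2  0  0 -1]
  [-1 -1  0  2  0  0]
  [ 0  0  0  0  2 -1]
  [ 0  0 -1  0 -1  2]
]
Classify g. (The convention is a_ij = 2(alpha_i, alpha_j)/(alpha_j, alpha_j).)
The matrix has rank 6 with 2's on the diagonal. Reading the off-diagonal entries as Dynkin edges (a single edge where a_ij = a_ji = -1; a double or triple edge where a_ij * a_ji = 2 or 3), the diagram is a chain of 6 nodes with single edges (A_6). One simple-root ordering that puts it in standard form is (alpha_1, alpha_4, alpha_2, alpha_3, alpha_6, alpha_5). So the algebra is type A_6, i.e. sl(7).

A_6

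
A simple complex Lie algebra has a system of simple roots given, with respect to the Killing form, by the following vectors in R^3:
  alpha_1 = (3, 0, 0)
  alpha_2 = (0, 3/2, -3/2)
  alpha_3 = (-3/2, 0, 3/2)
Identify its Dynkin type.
C3

Compute the Cartan integers a_ij = 2(alpha_i, alpha_j)/(alpha_j, alpha_j); the resulting 3x3 Cartan matrix is
[[2, 0, -2], [0, 2, -1], [-1, -1, 2]].
The roots have two lengths (squared-length ratio 2:1); the short ones are alpha_{2,3}. The associated Dynkin diagram is a chain of 3 nodes with a double edge at one end; the terminal node there is the unique long simple root (C_3), so the type is C_3 (the algebra sp(6)).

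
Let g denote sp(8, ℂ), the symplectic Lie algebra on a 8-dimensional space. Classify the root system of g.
C4

This is sp(8), which has dimension 8(8+1)/2 = 36 and rank 8/2 = 4. In the classification of classical Lie algebras, the symplectic algebra sp(2n) has type C_n; here n = 4, so the Dynkin diagram is a chain of 4 nodes with a double edge at one end; the terminal node there is the unique long simple root (C_4). Hence the type is C_4.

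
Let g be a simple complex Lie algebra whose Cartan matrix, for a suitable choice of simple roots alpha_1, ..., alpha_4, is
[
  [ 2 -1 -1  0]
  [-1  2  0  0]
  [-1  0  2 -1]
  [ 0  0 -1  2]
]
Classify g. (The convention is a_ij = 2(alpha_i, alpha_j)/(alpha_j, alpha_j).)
A_4

The matrix has rank 4 with 2's on the diagonal. Reading the off-diagonal entries as Dynkin edges (a single edge where a_ij = a_ji = -1; a double or triple edge where a_ij * a_ji = 2 or 3), the diagram is a chain of 4 nodes with single edges (A_4). One simple-root ordering that puts it in standard form is (alpha_4, alpha_3, alpha_1, alpha_2). So the algebra is type A_4, i.e. sl(5).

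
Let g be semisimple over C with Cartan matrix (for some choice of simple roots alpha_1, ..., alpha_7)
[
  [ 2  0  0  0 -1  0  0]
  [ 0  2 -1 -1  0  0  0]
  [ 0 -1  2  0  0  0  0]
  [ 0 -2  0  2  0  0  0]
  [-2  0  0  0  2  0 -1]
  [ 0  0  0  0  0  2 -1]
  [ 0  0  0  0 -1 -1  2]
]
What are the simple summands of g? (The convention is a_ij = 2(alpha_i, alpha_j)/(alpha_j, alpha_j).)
type B_4 + type C_3

The diagram associated to this matrix has two connected components: the simple roots {alpha_1, alpha_5, alpha_6, alpha_7} form a chain of 4 nodes with a double edge at one end; the terminal node there is the unique short simple root (B_4), and {alpha_2, alpha_3, alpha_4} form a chain of 3 nodes with a double edge at one end; the terminal node there is the unique long simple root (C_3). A semisimple Lie algebra decomposes uniquely as the direct sum of simple ideals, one per connected component of its Dynkin diagram, so g ≅ B_4 ⊕ C_3 (dimension 36 + 21 = 57).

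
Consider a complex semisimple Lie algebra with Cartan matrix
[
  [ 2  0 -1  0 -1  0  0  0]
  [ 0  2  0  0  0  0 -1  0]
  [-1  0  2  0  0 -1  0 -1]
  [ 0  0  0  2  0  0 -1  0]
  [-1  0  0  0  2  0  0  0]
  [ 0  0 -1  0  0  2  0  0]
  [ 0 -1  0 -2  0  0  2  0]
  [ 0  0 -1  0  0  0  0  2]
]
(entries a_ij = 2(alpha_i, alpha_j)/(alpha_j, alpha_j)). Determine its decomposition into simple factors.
B3 + D5

The diagram associated to this matrix has two connected components: the simple roots {alpha_2, alpha_4, alpha_7} form a chain of 3 nodes with a double edge at one end; the terminal node there is the unique short simple root (B_3), and {alpha_1, alpha_3, alpha_5, alpha_6, alpha_8} form a chain of 3 nodes with a fork of two nodes at one end (D_5). A semisimple Lie algebra decomposes uniquely as the direct sum of simple ideals, one per connected component of its Dynkin diagram, so g ≅ B_3 ⊕ D_5 (dimension 21 + 45 = 66).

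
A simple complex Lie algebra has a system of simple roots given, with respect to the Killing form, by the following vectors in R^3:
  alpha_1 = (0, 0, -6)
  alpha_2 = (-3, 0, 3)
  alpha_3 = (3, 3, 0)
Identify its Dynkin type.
Compute the Cartan integers a_ij = 2(alpha_i, alpha_j)/(alpha_j, alpha_j); the resulting 3x3 Cartan matrix is
[[2, -2, 0], [-1, 2, -1], [0, -1, 2]].
The roots have two lengths (squared-length ratio 2:1); the short ones are alpha_{2,3}. The associated Dynkin diagram is a chain of 3 nodes with a double edge at one end; the terminal node there is the unique long simple root (C_3), so the type is C_3 (the algebra sp(6)).

C3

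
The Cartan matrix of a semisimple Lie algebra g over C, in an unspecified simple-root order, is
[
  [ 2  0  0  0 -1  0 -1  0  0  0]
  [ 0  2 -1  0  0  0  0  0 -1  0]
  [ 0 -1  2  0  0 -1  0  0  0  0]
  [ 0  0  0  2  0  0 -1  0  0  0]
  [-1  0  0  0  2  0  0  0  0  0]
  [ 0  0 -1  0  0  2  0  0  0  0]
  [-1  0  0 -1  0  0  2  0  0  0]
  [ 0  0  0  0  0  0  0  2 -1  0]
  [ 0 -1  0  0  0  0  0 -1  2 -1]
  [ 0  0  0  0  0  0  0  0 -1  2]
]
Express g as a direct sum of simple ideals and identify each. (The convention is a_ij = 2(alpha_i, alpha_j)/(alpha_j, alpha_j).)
The diagram associated to this matrix has two connected components: the simple roots {alpha_1, alpha_4, alpha_5, alpha_7} form a chain of 4 nodes with single edges (A_4), and {alpha_2, alpha_3, alpha_6, alpha_8, alpha_9, alpha_10} form a chain of 4 nodes with a fork of two nodes at one end (D_6). A semisimple Lie algebra decomposes uniquely as the direct sum of simple ideals, one per connected component of its Dynkin diagram, so g ≅ A_4 ⊕ D_6 (dimension 24 + 66 = 90).

A_4 (sl(5)) + D_6 (so(12))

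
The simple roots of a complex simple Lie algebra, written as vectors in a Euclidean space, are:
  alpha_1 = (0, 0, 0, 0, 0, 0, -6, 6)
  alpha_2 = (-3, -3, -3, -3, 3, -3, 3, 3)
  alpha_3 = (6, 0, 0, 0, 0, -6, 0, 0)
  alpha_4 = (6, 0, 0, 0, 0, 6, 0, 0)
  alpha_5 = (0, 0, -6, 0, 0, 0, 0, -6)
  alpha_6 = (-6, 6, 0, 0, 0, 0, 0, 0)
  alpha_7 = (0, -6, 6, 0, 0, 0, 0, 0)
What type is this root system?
Compute the Cartan integers a_ij = 2(alpha_i, alpha_j)/(alpha_j, alpha_j); the resulting 7x7 Cartan matrix is
[[2, 0, 0, 0, -1, 0, 0], [0, 2, 0, -1, 0, 0, 0], [0, 0, 2, 0, 0, -1, 0], [0, -1, 0, 2, 0, -1, 0], [-1, 0, 0, 0, 2, 0, -1], [0, 0, -1, -1, 0, 2, -1], [0, 0, 0, 0, -1, -1, 2]].
All simple roots have the same length, so the diagram is simply laced. The associated Dynkin diagram is a chain of 6 nodes with one extra node attached to the third node from one end (E_7), so the type is E_7.

type E_7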